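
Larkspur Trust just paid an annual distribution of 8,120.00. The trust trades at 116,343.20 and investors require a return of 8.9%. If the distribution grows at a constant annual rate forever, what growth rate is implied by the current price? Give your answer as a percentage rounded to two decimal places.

P = D₀(1+g)/(r−g) ⇒ P(r−g) = D₀(1+g) ⇒ g(P+D₀) = P·r − D₀
g = (P·r − D₀)/(P + D₀) = (116,343.20×0.089 − 8,120.00) / (116,343.20 + 8,120.00) = 0.017953

1.80%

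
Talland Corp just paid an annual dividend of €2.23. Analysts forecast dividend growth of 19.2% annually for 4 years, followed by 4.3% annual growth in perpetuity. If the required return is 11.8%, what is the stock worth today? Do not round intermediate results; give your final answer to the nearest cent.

D_1 = 2.65816
D_2 = 3.16853
D_3 = 3.77688
D_4 = 4.50205
Terminal value at year 4: TV = D_4×(1+g_2)/(r−g_2) = 4.69563/0.075 = 62.60845
P_0 = D_1/(1+r)^1 + D_2/(1+r)^2 + D_3/(1+r)^3 + D_4/(1+r)^4 + TV/(1+r)^4
    = 2.37760 + 2.53498 + 2.70276 + 2.88166 + 40.07428 = 50.57128

€50.57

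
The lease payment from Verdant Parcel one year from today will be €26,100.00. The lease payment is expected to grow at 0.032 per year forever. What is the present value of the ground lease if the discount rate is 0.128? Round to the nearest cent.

Growing perpetuity: P = D₁ / (r − g) = €26,100.0000 / (0.128 − 0.032) = €271,875.00

€271875.00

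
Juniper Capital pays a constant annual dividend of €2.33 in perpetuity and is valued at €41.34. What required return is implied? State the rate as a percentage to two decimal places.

P = C/r ⇒ r = C/P = €2.33/€41.34 = 0.056362

5.64%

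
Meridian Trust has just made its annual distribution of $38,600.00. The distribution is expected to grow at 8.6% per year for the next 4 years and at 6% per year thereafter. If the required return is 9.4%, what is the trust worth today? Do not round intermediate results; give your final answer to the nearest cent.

D_1 = 41919.60000
D_2 = 45524.68560
D_3 = 49439.80856
D_4 = 53691.63210
Terminal value at year 4: TV = D_4×(1+g_2)/(r−g_2) = 56913.13002/0.034 = 1673915.58893
P_0 = D_1/(1+r)^1 + D_2/(1+r)^2 + D_3/(1+r)^3 + D_4/(1+r)^4 + TV/(1+r)^4
    = 38317.73309 + 38037.53029 + 37759.37650 + 37483.25675 + 1168595.65152 = 1320193.54814

$1320193.55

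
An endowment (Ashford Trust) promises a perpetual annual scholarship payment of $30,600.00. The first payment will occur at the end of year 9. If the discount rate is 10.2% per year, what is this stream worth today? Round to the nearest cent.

Value at end of year 8: C / r = $30,600.00 / 0.102 = $300,000.0000
Discount to today: PV = $300,000.0000 / (1 + 0.102)^8 = $300,000.0000 / 2.174967 = $137,933.10

$137933.10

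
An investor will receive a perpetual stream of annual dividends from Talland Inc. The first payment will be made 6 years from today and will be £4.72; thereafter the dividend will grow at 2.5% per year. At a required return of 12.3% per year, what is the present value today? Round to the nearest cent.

Value at end of year 5: C₁ / (r − g) = £4.72 / (0.123 − 0.025) = £48.1633
Discount to today: PV = £48.1633 / (1 + 0.123)^5 = £48.1633 / 1.786071 = £26.97

£26.97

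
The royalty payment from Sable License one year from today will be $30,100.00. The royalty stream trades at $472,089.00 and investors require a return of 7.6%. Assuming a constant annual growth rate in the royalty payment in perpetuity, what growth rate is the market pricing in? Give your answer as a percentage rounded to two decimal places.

P = D₁/(r−g) ⇒ g = r − D₁/P = 0.076 − $30,100.00/$472,089.00 = 0.012241

1.22%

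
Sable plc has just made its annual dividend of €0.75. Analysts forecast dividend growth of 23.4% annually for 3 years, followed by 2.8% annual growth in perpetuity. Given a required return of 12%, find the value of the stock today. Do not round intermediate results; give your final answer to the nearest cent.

€13.95

D_1 = 0.92550
D_2 = 1.14207
D_3 = 1.40931
Terminal value at year 3: TV = D_3×(1+g_2)/(r−g_2) = 1.44877/0.092 = 15.74751
P_0 = D_1/(1+r)^1 + D_2/(1+r)^2 + D_3/(1+r)^3 + TV/(1+r)^3
    = 0.82634 + 0.91045 + 1.00312 + 11.20877 = 13.94868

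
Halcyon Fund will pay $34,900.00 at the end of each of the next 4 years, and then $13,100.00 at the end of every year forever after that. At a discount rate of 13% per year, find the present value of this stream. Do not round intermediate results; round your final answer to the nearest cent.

$165612.71

PV of 4-year annuity: $34,900.00 × [1 − (1+0.13)^−4] / 0.13 = 103809.04926
Perpetuity value at year 4: $13,100.00 / 0.13 = 100769.23077
PV of perpetuity: 100769.23077 / (1+0.13)^4 = 61803.65640
Total PV = 103809.04926 + 61803.65640 = 165612.70567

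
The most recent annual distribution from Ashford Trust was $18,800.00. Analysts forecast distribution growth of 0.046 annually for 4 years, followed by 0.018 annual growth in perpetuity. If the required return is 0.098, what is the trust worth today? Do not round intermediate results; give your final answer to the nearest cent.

$263738.61

D_1 = 19664.80000
D_2 = 20569.38080
D_3 = 21515.57232
D_4 = 22505.28864
Terminal value at year 4: TV = D_4×(1+g_2)/(r−g_2) = 22910.38384/0.08 = 286379.79799
P_0 = D_1/(1+r)^1 + D_2/(1+r)^2 + D_3/(1+r)^3 + D_4/(1+r)^4 + TV/(1+r)^4
    = 17909.65392 + 17061.47359 + 16253.46209 + 15483.71707 + 197030.29970 = 263738.60636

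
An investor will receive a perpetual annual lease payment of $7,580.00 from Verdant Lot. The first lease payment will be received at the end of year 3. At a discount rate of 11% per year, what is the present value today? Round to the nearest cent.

$55928.16

Value at end of year 2: C / r = $7,580.00 / 0.11 = $68,909.0909
Discount to today: PV = $68,909.0909 / (1 + 0.11)^2 = $68,909.0909 / 1.232100 = $55,928.16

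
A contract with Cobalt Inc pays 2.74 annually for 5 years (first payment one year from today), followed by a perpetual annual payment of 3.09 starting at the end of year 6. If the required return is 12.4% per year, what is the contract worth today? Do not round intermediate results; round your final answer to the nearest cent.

23.67

PV of 5-year annuity: 2.74 × [1 − (1+0.124)^−5] / 0.124 = 9.77999
Perpetuity value at year 5: 3.09 / 0.124 = 24.91935
PV of perpetuity: 24.91935 / (1+0.124)^5 = 13.89010
Total PV = 9.77999 + 13.89010 = 23.67009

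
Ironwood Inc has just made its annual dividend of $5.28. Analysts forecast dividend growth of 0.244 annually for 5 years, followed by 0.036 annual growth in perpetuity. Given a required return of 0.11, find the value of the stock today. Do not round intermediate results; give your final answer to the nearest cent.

D_1 = 6.56832
D_2 = 8.17099
D_3 = 10.16471
D_4 = 12.64490
D_5 = 15.73026
Terminal value at year 5: TV = D_5×(1+g_2)/(r−g_2) = 16.29655/0.074 = 220.22360
P_0 = D_1/(1+r)^1 + D_2/(1+r)^2 + D_3/(1+r)^3 + D_4/(1+r)^4 + D_5/(1+r)^5 + TV/(1+r)^5
    = 5.91741 + 6.63176 + 7.43235 + 8.32959 + 9.33514 + 130.69199 = 168.33823

$168.34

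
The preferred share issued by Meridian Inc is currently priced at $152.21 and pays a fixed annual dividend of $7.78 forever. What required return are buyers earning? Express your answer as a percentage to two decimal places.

5.11%

P = C/r ⇒ r = C/P = $7.78/$152.21 = 0.051114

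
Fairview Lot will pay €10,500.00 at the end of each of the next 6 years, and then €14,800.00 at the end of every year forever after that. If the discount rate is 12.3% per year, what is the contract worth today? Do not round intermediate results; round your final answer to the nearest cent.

€102795.35

PV of 6-year annuity: €10,500.00 × [1 − (1+0.123)^−6] / 0.123 = 42805.45865
Perpetuity value at year 6: €14,800.00 / 0.123 = 120325.20325
PV of perpetuity: 120325.20325 / (1+0.123)^6 = 59989.89011
Total PV = 42805.45865 + 59989.89011 = 102795.34876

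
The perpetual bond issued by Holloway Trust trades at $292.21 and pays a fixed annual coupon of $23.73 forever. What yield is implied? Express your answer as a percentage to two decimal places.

8.12%

P = C/r ⇒ r = C/P = $23.73/$292.21 = 0.081209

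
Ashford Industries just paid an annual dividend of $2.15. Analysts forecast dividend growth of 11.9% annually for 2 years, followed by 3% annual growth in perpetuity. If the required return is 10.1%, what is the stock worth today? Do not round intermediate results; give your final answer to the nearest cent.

$36.62

D_1 = 2.40585
D_2 = 2.69215
Terminal value at year 2: TV = D_2×(1+g_2)/(r−g_2) = 2.77291/0.071 = 39.05508
P_0 = D_1/(1+r)^1 + D_2/(1+r)^2 + TV/(1+r)^2
    = 2.18515 + 2.22087 + 32.21832 = 36.62434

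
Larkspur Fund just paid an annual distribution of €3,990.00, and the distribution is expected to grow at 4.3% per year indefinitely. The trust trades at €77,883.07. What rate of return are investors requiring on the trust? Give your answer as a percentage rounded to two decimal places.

9.64%

D₁ = €3,990.00 × 1.043 = €4,161.5700
P = D₁/(r − g) ⇒ r = D₁/P + g = €4,161.5700/€77,883.07 + 0.043 = 0.053434 + 0.043 = 0.096434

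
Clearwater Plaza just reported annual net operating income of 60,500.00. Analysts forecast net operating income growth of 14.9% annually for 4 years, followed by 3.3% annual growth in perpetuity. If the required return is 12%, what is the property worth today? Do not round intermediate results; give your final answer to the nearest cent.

1053767.11

D_1 = 69514.50000
D_2 = 79872.16050
D_3 = 91773.11241
D_4 = 105447.30616
Terminal value at year 4: TV = D_4×(1+g_2)/(r−g_2) = 108927.06727/0.087 = 1252035.25595
P_0 = D_1/(1+r)^1 + D_2/(1+r)^2 + D_3/(1+r)^3 + D_4/(1+r)^4 + TV/(1+r)^4
    = 62066.51786 + 63673.59734 + 65322.28870 + 67013.66939 + 795691.03996 = 1053767.11323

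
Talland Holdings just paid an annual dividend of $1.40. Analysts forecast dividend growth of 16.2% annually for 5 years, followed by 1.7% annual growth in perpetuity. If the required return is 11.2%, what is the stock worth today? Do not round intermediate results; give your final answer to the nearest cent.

D_1 = 1.62680
D_2 = 1.89034
D_3 = 2.19658
D_4 = 2.55242
D_5 = 2.96591
Terminal value at year 5: TV = D_5×(1+g_2)/(r−g_2) = 3.01634/0.095 = 31.75090
P_0 = D_1/(1+r)^1 + D_2/(1+r)^2 + D_3/(1+r)^3 + D_4/(1+r)^4 + D_5/(1+r)^5 + TV/(1+r)^5
    = 1.46295 + 1.52873 + 1.59747 + 1.66930 + 1.74435 + 18.67377 = 26.67657

$26.68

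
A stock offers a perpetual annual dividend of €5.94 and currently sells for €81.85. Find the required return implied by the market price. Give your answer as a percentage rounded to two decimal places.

7.26%

P = C/r ⇒ r = C/P = €5.94/€81.85 = 0.072572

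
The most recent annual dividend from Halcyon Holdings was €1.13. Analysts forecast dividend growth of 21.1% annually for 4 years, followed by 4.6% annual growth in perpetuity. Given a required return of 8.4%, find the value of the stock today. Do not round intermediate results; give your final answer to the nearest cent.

€54.46

D_1 = 1.36843
D_2 = 1.65717
D_3 = 2.00683
D_4 = 2.43027
Terminal value at year 4: TV = D_4×(1+g_2)/(r−g_2) = 2.54207/0.038 = 66.89645
P_0 = D_1/(1+r)^1 + D_2/(1+r)^2 + D_3/(1+r)^3 + D_4/(1+r)^4 + TV/(1+r)^4
    = 1.26239 + 1.41029 + 1.57552 + 1.76010 + 48.44913 = 54.45743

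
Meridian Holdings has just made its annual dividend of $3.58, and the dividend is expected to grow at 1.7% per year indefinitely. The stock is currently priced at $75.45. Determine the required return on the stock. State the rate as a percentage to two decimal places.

6.53%

D₁ = $3.58 × 1.017 = $3.6409
P = D₁/(r − g) ⇒ r = D₁/P + g = $3.6409/$75.45 + 0.017 = 0.048255 + 0.017 = 0.065255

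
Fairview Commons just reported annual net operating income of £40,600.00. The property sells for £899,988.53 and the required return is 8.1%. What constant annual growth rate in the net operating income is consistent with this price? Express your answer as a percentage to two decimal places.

3.43%

P = D₀(1+g)/(r−g) ⇒ P(r−g) = D₀(1+g) ⇒ g(P+D₀) = P·r − D₀
g = (P·r − D₀)/(P + D₀) = (£899,988.53×0.081 − £40,600.00) / (£899,988.53 + £40,600.00) = 0.034339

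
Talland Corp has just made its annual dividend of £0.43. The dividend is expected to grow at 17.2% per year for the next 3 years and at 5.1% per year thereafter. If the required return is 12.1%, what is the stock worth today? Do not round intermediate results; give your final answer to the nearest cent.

D_1 = 0.50396
D_2 = 0.59064
D_3 = 0.69223
Terminal value at year 3: TV = D_3×(1+g_2)/(r−g_2) = 0.72754/0.07 = 10.39336
P_0 = D_1/(1+r)^1 + D_2/(1+r)^2 + D_3/(1+r)^3 + TV/(1+r)^3
    = 0.44956 + 0.47002 + 0.49140 + 7.37801 = 8.78899

£8.79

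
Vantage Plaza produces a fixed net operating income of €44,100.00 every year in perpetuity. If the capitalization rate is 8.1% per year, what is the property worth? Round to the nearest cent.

€544444.44

Level perpetuity: PV = C / r = €44,100.00 / 0.081 = €544,444.44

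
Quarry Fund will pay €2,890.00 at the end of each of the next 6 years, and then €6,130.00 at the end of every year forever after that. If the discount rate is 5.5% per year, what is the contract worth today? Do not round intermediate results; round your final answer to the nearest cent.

PV of 6-year annuity: €2,890.00 × [1 − (1+0.055)^−6] / 0.055 = 14437.08259
Perpetuity value at year 6: €6,130.00 / 0.055 = 111454.54545
PV of perpetuity: 111454.54545 / (1+0.055)^6 = 80831.94466
Total PV = 14437.08259 + 80831.94466 = 95269.02725

€95269.03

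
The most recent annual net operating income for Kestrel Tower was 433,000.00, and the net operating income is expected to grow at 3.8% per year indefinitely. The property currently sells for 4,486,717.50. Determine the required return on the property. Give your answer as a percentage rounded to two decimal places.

13.82%

D₁ = 433,000.00 × 1.038 = 449,454.0000
P = D₁/(r − g) ⇒ r = D₁/P + g = 449,454.0000/4,486,717.50 + 0.038 = 0.100174 + 0.038 = 0.138174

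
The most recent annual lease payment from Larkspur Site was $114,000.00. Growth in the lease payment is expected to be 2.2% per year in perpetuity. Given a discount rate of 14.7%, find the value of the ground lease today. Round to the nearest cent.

$932064.00

D₁ = D₀ × (1 + g) = $114,000.00 × 1.022 = $116,508.0000
Growing perpetuity: P = D₁ / (r − g) = $116,508.0000 / (0.147 − 0.022) = $932,064.00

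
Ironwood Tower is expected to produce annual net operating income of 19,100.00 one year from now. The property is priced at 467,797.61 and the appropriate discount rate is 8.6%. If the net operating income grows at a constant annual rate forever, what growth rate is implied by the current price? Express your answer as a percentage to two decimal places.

4.52%

P = D₁/(r−g) ⇒ g = r − D₁/P = 0.086 − 19,100.00/467,797.61 = 0.045170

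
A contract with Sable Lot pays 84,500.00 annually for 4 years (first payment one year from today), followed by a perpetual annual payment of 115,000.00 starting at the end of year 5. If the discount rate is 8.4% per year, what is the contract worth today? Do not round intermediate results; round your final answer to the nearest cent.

1268920.70

PV of 4-year annuity: 84,500.00 × [1 − (1+0.084)^−4] / 0.084 = 277400.81823
Perpetuity value at year 4: 115,000.00 / 0.084 = 1369047.61905
PV of perpetuity: 1369047.61905 / (1+0.084)^4 = 991519.87826
Total PV = 277400.81823 + 991519.87826 = 1268920.69649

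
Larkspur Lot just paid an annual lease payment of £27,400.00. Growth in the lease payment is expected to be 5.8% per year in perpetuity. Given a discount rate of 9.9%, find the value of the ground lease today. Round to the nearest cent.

£707053.66

D₁ = D₀ × (1 + g) = £27,400.00 × 1.058 = £28,989.2000
Growing perpetuity: P = D₁ / (r − g) = £28,989.2000 / (0.099 − 0.058) = £707,053.66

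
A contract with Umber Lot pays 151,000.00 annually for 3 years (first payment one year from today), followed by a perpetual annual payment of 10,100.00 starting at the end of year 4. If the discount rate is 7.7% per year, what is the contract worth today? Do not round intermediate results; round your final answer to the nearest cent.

PV of 3-year annuity: 151,000.00 × [1 − (1+0.077)^−3] / 0.077 = 391257.80209
Perpetuity value at year 3: 10,100.00 / 0.077 = 131168.83117
PV of perpetuity: 131168.83117 / (1+0.077)^3 = 104998.60732
Total PV = 391257.80209 + 104998.60732 = 496256.40941

496256.41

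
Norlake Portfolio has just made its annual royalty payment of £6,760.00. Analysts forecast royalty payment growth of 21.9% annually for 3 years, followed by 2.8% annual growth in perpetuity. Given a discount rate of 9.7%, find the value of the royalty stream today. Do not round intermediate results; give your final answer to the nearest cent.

D_1 = 8240.44000
D_2 = 10045.09636
D_3 = 12244.97246
Terminal value at year 3: TV = D_3×(1+g_2)/(r−g_2) = 12587.83169/0.069 = 182432.34336
P_0 = D_1/(1+r)^1 + D_2/(1+r)^2 + D_3/(1+r)^3 + TV/(1+r)^3
    = 7511.79581 + 8347.20063 + 9275.51282 + 138191.69827 = 163326.20752

£163326.21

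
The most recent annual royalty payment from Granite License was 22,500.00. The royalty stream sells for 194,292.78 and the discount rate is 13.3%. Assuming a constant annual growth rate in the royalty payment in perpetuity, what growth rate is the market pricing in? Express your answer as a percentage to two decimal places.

1.54%

P = D₀(1+g)/(r−g) ⇒ P(r−g) = D₀(1+g) ⇒ g(P+D₀) = P·r − D₀
g = (P·r − D₀)/(P + D₀) = (194,292.78×0.133 − 22,500.00) / (194,292.78 + 22,500.00) = 0.015411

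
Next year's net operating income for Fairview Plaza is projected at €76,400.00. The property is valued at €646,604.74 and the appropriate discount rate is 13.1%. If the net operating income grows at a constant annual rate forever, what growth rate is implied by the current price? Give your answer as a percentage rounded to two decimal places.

1.28%

P = D₁/(r−g) ⇒ g = r − D₁/P = 0.131 − €76,400.00/€646,604.74 = 0.012844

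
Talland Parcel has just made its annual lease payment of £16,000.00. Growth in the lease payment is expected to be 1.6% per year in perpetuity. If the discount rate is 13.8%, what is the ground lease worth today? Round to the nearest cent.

D₁ = D₀ × (1 + g) = £16,000.00 × 1.016 = £16,256.0000
Growing perpetuity: P = D₁ / (r − g) = £16,256.0000 / (0.138 − 0.016) = £133,245.90

£133245.90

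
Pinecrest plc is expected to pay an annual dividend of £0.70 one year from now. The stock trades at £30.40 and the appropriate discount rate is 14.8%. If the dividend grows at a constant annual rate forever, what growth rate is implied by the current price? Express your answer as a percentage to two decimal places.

P = D₁/(r−g) ⇒ g = r − D₁/P = 0.148 − £0.70/£30.40 = 0.124974

12.50%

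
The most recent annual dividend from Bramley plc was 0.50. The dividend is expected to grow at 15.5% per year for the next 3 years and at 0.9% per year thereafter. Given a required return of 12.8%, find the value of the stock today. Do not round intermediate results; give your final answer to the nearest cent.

6.12

D_1 = 0.57750
D_2 = 0.66701
D_3 = 0.77040
Terminal value at year 3: TV = D_3×(1+g_2)/(r−g_2) = 0.77733/0.119 = 6.53221
P_0 = D_1/(1+r)^1 + D_2/(1+r)^2 + D_3/(1+r)^3 + TV/(1+r)^3
    = 0.51197 + 0.52422 + 0.53677 + 4.55127 = 6.12423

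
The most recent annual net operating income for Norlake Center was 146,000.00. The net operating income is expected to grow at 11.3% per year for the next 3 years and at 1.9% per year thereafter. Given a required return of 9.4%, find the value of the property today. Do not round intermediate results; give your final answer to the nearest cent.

D_1 = 162498.00000
D_2 = 180860.27400
D_3 = 201297.48496
Terminal value at year 3: TV = D_3×(1+g_2)/(r−g_2) = 205122.13718/0.075 = 2734961.82902
P_0 = D_1/(1+r)^1 + D_2/(1+r)^2 + D_3/(1+r)^3 + TV/(1+r)^3
    = 148535.64899 + 151115.33577 + 153739.82515 + 2088811.75766 = 2542202.56757

2542202.57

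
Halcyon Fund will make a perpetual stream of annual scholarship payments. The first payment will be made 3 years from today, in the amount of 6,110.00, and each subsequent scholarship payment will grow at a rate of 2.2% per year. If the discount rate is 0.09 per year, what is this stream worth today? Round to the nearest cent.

75627.42

Value at end of year 2: C₁ / (r − g) = 6,110.00 / (0.09 − 0.022) = 89,852.9412
Discount to today: PV = 89,852.9412 / (1 + 0.09)^2 = 89,852.9412 / 1.188100 = 75,627.42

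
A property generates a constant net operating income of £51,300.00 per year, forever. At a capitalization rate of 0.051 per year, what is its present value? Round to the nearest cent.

Level perpetuity: PV = C / r = £51,300.00 / 0.051 = £1,005,882.35

£1005882.35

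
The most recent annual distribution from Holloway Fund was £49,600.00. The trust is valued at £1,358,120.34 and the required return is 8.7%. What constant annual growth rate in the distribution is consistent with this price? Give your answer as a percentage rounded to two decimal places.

P = D₀(1+g)/(r−g) ⇒ P(r−g) = D₀(1+g) ⇒ g(P+D₀) = P·r − D₀
g = (P·r − D₀)/(P + D₀) = (£1,358,120.34×0.087 − £49,600.00) / (£1,358,120.34 + £49,600.00) = 0.048700

4.87%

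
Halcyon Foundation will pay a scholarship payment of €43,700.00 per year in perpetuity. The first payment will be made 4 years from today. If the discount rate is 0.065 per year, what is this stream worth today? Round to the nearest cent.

Value at end of year 3: C / r = €43,700.00 / 0.065 = €672,307.6923
Discount to today: PV = €672,307.6923 / (1 + 0.065)^3 = €672,307.6923 / 1.207950 = €556,569.31

€556569.31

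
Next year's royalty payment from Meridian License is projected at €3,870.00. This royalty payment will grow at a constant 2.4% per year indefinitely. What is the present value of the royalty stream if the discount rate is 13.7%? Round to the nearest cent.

€34247.79

Growing perpetuity: P = D₁ / (r − g) = €3,870.0000 / (0.137 − 0.024) = €34,247.79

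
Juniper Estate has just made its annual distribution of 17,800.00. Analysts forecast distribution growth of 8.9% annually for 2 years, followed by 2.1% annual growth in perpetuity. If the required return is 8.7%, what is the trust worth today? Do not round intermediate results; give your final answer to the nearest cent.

312073.14

D_1 = 19384.20000
D_2 = 21109.39380
Terminal value at year 2: TV = D_2×(1+g_2)/(r−g_2) = 21552.69107/0.066 = 326555.92530
P_0 = D_1/(1+r)^1 + D_2/(1+r)^2 + TV/(1+r)^2
    = 17832.75069 + 17865.56164 + 276374.82475 = 312073.13707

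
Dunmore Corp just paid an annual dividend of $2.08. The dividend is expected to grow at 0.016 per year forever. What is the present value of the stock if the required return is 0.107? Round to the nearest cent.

$23.22

D₁ = D₀ × (1 + g) = $2.08 × 1.016 = $2.1133
Growing perpetuity: P = D₁ / (r − g) = $2.1133 / (0.107 − 0.016) = $23.22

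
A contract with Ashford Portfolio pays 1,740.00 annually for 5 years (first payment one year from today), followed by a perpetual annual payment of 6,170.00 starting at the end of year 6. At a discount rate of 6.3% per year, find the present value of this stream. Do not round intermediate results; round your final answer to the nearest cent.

PV of 5-year annuity: 1,740.00 × [1 − (1+0.063)^−5] / 0.063 = 7270.08021
Perpetuity value at year 5: 6,170.00 / 0.063 = 97936.50794
PV of perpetuity: 97936.50794 / (1+0.063)^5 = 72156.97064
Total PV = 7270.08021 + 72156.97064 = 79427.05085

79427.05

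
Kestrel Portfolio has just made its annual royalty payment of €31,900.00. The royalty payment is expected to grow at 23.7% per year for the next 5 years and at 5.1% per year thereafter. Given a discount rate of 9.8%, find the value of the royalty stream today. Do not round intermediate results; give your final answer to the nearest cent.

€1525910.96

D_1 = 39460.30000
D_2 = 48812.39110
D_3 = 60380.92779
D_4 = 74691.20768
D_5 = 92393.02390
Terminal value at year 5: TV = D_5×(1+g_2)/(r−g_2) = 97105.06812/0.047 = 2066065.27905
P_0 = D_1/(1+r)^1 + D_2/(1+r)^2 + D_3/(1+r)^3 + D_4/(1+r)^4 + D_5/(1+r)^5 + TV/(1+r)^5
    = 35938.34244 + 40487.91402 + 45613.43320 + 51387.81135 + 57893.19002 + 1294590.27042 = 1525910.96145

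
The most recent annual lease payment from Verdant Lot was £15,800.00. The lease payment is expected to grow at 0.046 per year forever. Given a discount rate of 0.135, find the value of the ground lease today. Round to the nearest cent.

D₁ = D₀ × (1 + g) = £15,800.00 × 1.046 = £16,526.8000
Growing perpetuity: P = D₁ / (r − g) = £16,526.8000 / (0.135 − 0.046) = £185,694.38

£185694.38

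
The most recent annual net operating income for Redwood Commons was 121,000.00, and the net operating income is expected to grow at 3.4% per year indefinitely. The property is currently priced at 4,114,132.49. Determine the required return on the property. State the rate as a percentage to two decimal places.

6.44%

D₁ = 121,000.00 × 1.034 = 125,114.0000
P = D₁/(r − g) ⇒ r = D₁/P + g = 125,114.0000/4,114,132.49 + 0.034 = 0.030411 + 0.034 = 0.064411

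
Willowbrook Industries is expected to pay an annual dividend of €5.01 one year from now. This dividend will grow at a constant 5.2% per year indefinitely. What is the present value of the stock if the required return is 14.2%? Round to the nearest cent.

€55.67

Growing perpetuity: P = D₁ / (r − g) = €5.0100 / (0.142 − 0.052) = €55.67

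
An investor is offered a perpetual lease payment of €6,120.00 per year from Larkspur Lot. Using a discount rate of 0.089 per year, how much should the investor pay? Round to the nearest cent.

€68764.04

Level perpetuity: PV = C / r = €6,120.00 / 0.089 = €68,764.04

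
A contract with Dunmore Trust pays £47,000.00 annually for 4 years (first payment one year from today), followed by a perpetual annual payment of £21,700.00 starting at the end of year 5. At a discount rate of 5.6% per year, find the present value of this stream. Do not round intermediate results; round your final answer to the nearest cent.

£475976.16

PV of 4-year annuity: £47,000.00 × [1 − (1+0.056)^−4] / 0.056 = 164362.82327
Perpetuity value at year 4: £21,700.00 / 0.056 = 387500.00000
PV of perpetuity: 387500.00000 / (1+0.056)^4 = 311613.33479
Total PV = 164362.82327 + 311613.33479 = 475976.15806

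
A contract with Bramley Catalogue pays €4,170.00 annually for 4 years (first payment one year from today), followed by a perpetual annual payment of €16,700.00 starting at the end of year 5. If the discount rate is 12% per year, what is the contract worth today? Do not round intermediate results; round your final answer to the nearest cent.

PV of 4-year annuity: €4,170.00 × [1 − (1+0.12)^−4] / 0.12 = 12665.74678
Perpetuity value at year 4: €16,700.00 / 0.12 = 139166.66667
PV of perpetuity: 139166.66667 / (1+0.12)^4 = 88442.93258
Total PV = 12665.74678 + 88442.93258 = 101108.67935

€101108.68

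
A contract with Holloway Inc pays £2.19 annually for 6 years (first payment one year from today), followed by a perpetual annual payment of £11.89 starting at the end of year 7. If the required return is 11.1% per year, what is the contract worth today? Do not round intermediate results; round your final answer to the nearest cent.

£66.20

PV of 6-year annuity: £2.19 × [1 − (1+0.111)^−6] / 0.111 = 9.23825
Perpetuity value at year 6: £11.89 / 0.111 = 107.11712
PV of perpetuity: 107.11712 / (1+0.111)^6 = 56.96060
Total PV = 9.23825 + 56.96060 = 66.19884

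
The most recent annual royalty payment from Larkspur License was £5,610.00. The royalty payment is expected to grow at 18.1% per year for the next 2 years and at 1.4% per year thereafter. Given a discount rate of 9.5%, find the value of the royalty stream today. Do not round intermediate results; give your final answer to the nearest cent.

£94269.88

D_1 = 6625.41000
D_2 = 7824.60921
Terminal value at year 2: TV = D_2×(1+g_2)/(r−g_2) = 7934.15374/0.081 = 97952.51530
P_0 = D_1/(1+r)^1 + D_2/(1+r)^2 + TV/(1+r)^2
    = 6050.60274 + 6525.80990 + 81693.47203 = 94269.88466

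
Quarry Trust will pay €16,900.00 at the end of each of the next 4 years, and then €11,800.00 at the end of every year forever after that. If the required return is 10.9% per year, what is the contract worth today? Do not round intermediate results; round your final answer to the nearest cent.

PV of 4-year annuity: €16,900.00 × [1 − (1+0.109)^−4] / 0.109 = 52543.47440
Perpetuity value at year 4: €11,800.00 / 0.109 = 108256.88073
PV of perpetuity: 108256.88073 / (1+0.109)^4 = 71569.72109
Total PV = 52543.47440 + 71569.72109 = 124113.19549

€124113.20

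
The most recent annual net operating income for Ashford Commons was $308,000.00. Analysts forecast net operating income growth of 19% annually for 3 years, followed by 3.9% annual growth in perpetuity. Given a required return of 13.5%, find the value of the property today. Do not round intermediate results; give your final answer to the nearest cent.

$4858398.80

D_1 = 366520.00000
D_2 = 436158.80000
D_3 = 519028.97200
Terminal value at year 3: TV = D_3×(1+g_2)/(r−g_2) = 539271.10191/0.096 = 5617407.31154
P_0 = D_1/(1+r)^1 + D_2/(1+r)^2 + D_3/(1+r)^3 + TV/(1+r)^3
    = 322925.11013 + 338573.46349 + 354980.10709 + 3841920.11738 = 4858398.79809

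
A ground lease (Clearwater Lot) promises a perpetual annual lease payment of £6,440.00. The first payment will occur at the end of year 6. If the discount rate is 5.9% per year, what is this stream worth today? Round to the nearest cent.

£81950.96

Value at end of year 5: C / r = £6,440.00 / 0.059 = £109,152.5424
Discount to today: PV = £109,152.5424 / (1 + 0.059)^5 = £109,152.5424 / 1.331925 = £81,950.96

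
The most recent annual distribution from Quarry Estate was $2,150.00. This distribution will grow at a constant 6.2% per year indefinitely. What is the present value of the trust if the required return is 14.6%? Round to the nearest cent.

$27182.14

D₁ = D₀ × (1 + g) = $2,150.00 × 1.062 = $2,283.3000
Growing perpetuity: P = D₁ / (r − g) = $2,283.3000 / (0.146 − 0.062) = $27,182.14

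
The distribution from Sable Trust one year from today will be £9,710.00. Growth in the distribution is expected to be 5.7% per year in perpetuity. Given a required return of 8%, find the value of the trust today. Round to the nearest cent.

Growing perpetuity: P = D₁ / (r − g) = £9,710.0000 / (0.08 − 0.057) = £422,173.91

£422173.91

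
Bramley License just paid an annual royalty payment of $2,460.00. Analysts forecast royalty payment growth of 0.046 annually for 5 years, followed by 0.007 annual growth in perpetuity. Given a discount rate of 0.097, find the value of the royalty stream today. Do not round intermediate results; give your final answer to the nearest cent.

D_1 = 2573.16000
D_2 = 2691.52536
D_3 = 2815.33553
D_4 = 2944.84096
D_5 = 3080.30364
Terminal value at year 5: TV = D_5×(1+g_2)/(r−g_2) = 3101.86577/0.09 = 34465.17523
P_0 = D_1/(1+r)^1 + D_2/(1+r)^2 + D_3/(1+r)^3 + D_4/(1+r)^4 + D_5/(1+r)^5 + TV/(1+r)^5
    = 2345.63355 + 2236.58404 + 2132.60429 + 2033.45860 + 1938.92224 + 21694.38549 = 32381.58820

$32381.59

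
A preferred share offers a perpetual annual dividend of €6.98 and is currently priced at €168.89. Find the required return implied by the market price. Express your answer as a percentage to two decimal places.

P = C/r ⇒ r = C/P = €6.98/€168.89 = 0.041329

4.13%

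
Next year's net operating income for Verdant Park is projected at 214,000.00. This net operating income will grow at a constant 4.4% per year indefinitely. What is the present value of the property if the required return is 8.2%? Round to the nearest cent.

Growing perpetuity: P = D₁ / (r − g) = 214,000.0000 / (0.082 − 0.044) = 5,631,578.95

5631578.95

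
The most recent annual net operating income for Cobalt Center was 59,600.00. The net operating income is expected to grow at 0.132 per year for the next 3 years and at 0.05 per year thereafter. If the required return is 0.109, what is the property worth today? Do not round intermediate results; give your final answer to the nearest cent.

1314369.07

D_1 = 67467.20000
D_2 = 76372.87040
D_3 = 86454.08929
Terminal value at year 3: TV = D_3×(1+g_2)/(r−g_2) = 90776.79376/0.059 = 1538589.72470
P_0 = D_1/(1+r)^1 + D_2/(1+r)^2 + D_3/(1+r)^3 + TV/(1+r)^3
    = 60836.06853 + 62097.77239 + 63385.64323 + 1128049.58289 = 1314369.06704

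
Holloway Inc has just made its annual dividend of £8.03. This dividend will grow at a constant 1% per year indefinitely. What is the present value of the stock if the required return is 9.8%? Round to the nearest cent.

£92.16

D₁ = D₀ × (1 + g) = £8.03 × 1.01 = £8.1103
Growing perpetuity: P = D₁ / (r − g) = £8.1103 / (0.098 − 0.01) = £92.16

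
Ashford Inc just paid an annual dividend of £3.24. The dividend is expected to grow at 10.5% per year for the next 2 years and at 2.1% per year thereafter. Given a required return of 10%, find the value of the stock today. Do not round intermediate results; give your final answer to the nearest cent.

D_1 = 3.58020
D_2 = 3.95612
Terminal value at year 2: TV = D_2×(1+g_2)/(r−g_2) = 4.03920/0.079 = 51.12911
P_0 = D_1/(1+r)^1 + D_2/(1+r)^2 + TV/(1+r)^2
    = 3.25473 + 3.26952 + 42.25546 = 48.77971

£48.78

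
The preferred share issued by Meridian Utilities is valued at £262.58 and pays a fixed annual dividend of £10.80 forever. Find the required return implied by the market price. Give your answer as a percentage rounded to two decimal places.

4.11%

P = C/r ⇒ r = C/P = £10.80/£262.58 = 0.041130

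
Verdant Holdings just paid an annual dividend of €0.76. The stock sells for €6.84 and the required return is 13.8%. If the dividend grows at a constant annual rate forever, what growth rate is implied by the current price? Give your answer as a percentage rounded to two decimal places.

2.42%

P = D₀(1+g)/(r−g) ⇒ P(r−g) = D₀(1+g) ⇒ g(P+D₀) = P·r − D₀
g = (P·r − D₀)/(P + D₀) = (€6.84×0.138 − €0.76) / (€6.84 + €0.76) = 0.024200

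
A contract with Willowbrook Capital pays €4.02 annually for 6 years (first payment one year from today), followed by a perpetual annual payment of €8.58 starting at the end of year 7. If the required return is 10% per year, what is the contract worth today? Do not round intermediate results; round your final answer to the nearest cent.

€65.94

PV of 6-year annuity: €4.02 × [1 − (1+0.1)^−6] / 0.1 = 17.50815
Perpetuity value at year 6: €8.58 / 0.1 = 85.80000
PV of perpetuity: 85.80000 / (1+0.1)^6 = 48.43186
Total PV = 17.50815 + 48.43186 = 65.94001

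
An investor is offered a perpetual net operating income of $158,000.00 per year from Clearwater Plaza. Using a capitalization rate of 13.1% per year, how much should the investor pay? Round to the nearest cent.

$1206106.87

Level perpetuity: PV = C / r = $158,000.00 / 0.131 = $1,206,106.87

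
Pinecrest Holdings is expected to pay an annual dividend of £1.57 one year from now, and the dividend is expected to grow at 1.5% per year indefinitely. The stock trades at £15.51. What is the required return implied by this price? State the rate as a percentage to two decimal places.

11.62%

P = D₁/(r − g) ⇒ r = D₁/P + g = £1.5700/£15.51 + 0.015 = 0.101225 + 0.015 = 0.116225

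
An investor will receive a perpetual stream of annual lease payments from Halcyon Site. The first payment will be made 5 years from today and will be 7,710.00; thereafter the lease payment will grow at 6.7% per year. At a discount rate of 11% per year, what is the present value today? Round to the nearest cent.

118112.00

Value at end of year 4: C₁ / (r − g) = 7,710.00 / (0.11 − 0.067) = 179,302.3256
Discount to today: PV = 179,302.3256 / (1 + 0.11)^4 = 179,302.3256 / 1.518070 = 118,112.00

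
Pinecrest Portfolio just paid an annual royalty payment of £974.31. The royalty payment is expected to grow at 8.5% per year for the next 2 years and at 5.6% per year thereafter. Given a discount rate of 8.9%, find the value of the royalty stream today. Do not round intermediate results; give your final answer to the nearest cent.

D_1 = 1057.12635
D_2 = 1146.98209
Terminal value at year 2: TV = D_2×(1+g_2)/(r−g_2) = 1211.21309/0.033 = 36703.42687
P_0 = D_1/(1+r)^1 + D_2/(1+r)^2 + TV/(1+r)^2
    = 970.73127 + 967.16568 + 30949.30174 = 32887.19869

£32887.20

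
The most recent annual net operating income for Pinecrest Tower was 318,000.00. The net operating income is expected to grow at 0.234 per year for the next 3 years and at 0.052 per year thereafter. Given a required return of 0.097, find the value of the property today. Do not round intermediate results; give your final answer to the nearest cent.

11794452.89

D_1 = 392412.00000
D_2 = 484236.40800
D_3 = 597547.72747
Terminal value at year 3: TV = D_3×(1+g_2)/(r−g_2) = 628620.20930/0.045 = 13969337.98446
P_0 = D_1/(1+r)^1 + D_2/(1+r)^2 + D_3/(1+r)^3 + TV/(1+r)^3
    = 357713.76481 + 402387.22496 + 452639.77721 + 10581712.12498 = 11794452.89196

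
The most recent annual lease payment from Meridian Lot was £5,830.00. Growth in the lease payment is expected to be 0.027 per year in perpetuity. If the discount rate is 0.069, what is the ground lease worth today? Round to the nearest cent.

D₁ = D₀ × (1 + g) = £5,830.00 × 1.027 = £5,987.4100
Growing perpetuity: P = D₁ / (r − g) = £5,987.4100 / (0.069 − 0.027) = £142,557.38

£142557.38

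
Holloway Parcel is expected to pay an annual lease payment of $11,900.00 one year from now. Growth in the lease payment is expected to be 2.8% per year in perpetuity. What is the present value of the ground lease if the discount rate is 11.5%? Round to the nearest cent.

$136781.61

Growing perpetuity: P = D₁ / (r − g) = $11,900.0000 / (0.115 − 0.028) = $136,781.61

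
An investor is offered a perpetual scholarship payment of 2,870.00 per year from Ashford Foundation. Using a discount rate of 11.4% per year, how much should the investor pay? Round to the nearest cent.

Level perpetuity: PV = C / r = 2,870.00 / 0.114 = 25,175.44

25175.44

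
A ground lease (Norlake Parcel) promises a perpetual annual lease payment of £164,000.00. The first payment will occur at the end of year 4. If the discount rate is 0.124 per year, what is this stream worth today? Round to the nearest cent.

Value at end of year 3: C / r = £164,000.00 / 0.124 = £1,322,580.6452
Discount to today: PV = £1,322,580.6452 / (1 + 0.124)^3 = £1,322,580.6452 / 1.420035 = £931,372.11

£931372.11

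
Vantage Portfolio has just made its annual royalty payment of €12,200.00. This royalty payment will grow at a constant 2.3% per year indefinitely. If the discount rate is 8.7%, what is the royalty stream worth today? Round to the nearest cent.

€195009.38

D₁ = D₀ × (1 + g) = €12,200.00 × 1.023 = €12,480.6000
Growing perpetuity: P = D₁ / (r − g) = €12,480.6000 / (0.087 − 0.023) = €195,009.38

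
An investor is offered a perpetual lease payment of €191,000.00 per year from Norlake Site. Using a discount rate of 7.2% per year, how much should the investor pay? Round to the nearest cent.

Level perpetuity: PV = C / r = €191,000.00 / 0.072 = €2,652,777.78

€2652777.78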